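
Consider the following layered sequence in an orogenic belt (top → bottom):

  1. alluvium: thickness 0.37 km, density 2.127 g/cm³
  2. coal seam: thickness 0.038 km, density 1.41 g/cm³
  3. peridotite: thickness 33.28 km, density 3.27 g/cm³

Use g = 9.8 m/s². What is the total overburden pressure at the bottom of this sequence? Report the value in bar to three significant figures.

alluvium: 2127 kg/m³ × 9.8 m/s² × 370 m = 7.713×10^6 Pa = 77.13 bar
coal seam: 1410 kg/m³ × 9.8 m/s² × 38 m = 5.251×10^5 Pa = 5.251 bar
peridotite: 3270 kg/m³ × 9.8 m/s² × 33280 m = 1.066×10^9 Pa = 10665 bar
Total = 77.13 + 5.251 + 10665 = 10747 bar

10700 bar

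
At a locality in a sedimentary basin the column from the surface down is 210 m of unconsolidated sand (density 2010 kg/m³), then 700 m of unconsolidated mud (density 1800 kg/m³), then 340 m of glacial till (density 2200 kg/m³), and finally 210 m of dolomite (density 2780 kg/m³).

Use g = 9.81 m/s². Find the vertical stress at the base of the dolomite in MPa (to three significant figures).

29.6 MPa

unconsolidated sand: 2010 kg/m³ × 9.81 m/s² × 210 m = 4.141×10^6 Pa = 4.141 MPa
unconsolidated mud: 1800 kg/m³ × 9.81 m/s² × 700 m = 1.236×10^7 Pa = 12.36 MPa
glacial till: 2200 kg/m³ × 9.81 m/s² × 340 m = 7.338×10^6 Pa = 7.338 MPa
dolomite: 2780 kg/m³ × 9.81 m/s² × 210 m = 5.727×10^6 Pa = 5.727 MPa
Total = 4.141 + 12.36 + 7.338 + 5.727 = 29.566 MPa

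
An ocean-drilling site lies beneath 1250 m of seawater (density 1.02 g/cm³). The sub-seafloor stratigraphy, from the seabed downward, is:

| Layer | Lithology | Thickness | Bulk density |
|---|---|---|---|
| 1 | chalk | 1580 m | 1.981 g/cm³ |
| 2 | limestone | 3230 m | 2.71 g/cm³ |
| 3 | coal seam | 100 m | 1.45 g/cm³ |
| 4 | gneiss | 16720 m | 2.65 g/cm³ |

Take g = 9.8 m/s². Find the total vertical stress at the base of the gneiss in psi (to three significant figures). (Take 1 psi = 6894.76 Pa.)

81900 psi

seawater: 1020 kg/m³ × 9.8 m/s² × 1250 m = 1.250×10^7 Pa = 1812 psi
chalk: 1981 kg/m³ × 9.8 m/s² × 1580 m = 3.067×10^7 Pa = 4449 psi
limestone: 2710 kg/m³ × 9.8 m/s² × 3230 m = 8.578×10^7 Pa = 12442 psi
coal seam: 1450 kg/m³ × 9.8 m/s² × 100 m = 1.421×10^6 Pa = 206.1 psi
gneiss: 2650 kg/m³ × 9.8 m/s² × 16720 m = 4.342×10^8 Pa = 62978 psi
Total = 1812 + 4449 + 12442 + 206.1 + 62978 = 81887 psi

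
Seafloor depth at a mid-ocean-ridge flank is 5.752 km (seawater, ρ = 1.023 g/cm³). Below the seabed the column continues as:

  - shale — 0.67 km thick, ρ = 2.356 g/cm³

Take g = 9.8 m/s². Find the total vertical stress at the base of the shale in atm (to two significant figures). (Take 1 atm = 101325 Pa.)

seawater: 1023 kg/m³ × 9.8 m/s² × 5752 m = 5.767×10^7 Pa = 569.1 atm
shale: 2356 kg/m³ × 9.8 m/s² × 670 m = 1.547×10^7 Pa = 152.7 atm
Total = 569.1 + 152.7 = 721.79 atm

720 atm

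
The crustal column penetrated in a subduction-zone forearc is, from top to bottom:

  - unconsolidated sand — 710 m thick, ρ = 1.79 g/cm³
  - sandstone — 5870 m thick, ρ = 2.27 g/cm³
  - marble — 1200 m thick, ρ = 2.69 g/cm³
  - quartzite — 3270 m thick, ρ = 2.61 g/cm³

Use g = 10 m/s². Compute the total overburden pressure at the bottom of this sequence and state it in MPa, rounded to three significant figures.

unconsolidated sand: 1790 kg/m³ × 10 m/s² × 710 m = 1.271×10^7 Pa = 12.71 MPa
sandstone: 2270 kg/m³ × 10 m/s² × 5870 m = 1.332×10^8 Pa = 133.2 MPa
marble: 2690 kg/m³ × 10 m/s² × 1200 m = 3.228×10^7 Pa = 32.28 MPa
quartzite: 2610 kg/m³ × 10 m/s² × 3270 m = 8.535×10^7 Pa = 85.35 MPa
Total = 12.71 + 133.2 + 32.28 + 85.35 = 263.58 MPa

264 MPa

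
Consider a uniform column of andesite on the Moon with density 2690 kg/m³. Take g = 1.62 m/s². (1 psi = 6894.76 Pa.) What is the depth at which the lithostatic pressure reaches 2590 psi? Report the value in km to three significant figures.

h = P/(ρg) = 2590 psi / (2690 kg/m³ × 1.62 m/s²) = 1.786×10^7 Pa / 4357.8 Pa/m = 4097.8 m
= 4.0978 km

4.10 km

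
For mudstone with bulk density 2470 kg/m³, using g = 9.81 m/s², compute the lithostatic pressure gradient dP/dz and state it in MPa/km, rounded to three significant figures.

24.2 MPa/km

dP/dz = ρg = 2470 kg/m³ × 9.81 m/s² = 24231 Pa/m
= 24231 Pa/m × (1 MPa/km / 1000.0 Pa/m) = 24.231 MPa/km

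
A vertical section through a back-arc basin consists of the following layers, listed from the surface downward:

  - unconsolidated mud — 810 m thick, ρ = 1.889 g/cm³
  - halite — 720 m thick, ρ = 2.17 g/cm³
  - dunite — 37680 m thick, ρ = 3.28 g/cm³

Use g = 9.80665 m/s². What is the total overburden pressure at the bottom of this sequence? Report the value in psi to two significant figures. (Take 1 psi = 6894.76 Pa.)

unconsolidated mud: 1889 kg/m³ × 9.80665 m/s² × 810 m = 1.501×10^7 Pa = 2176 psi
halite: 2170 kg/m³ × 9.80665 m/s² × 720 m = 1.532×10^7 Pa = 2222 psi
dunite: 3280 kg/m³ × 9.80665 m/s² × 37680 m = 1.212×10^9 Pa = 1.758×10^5 psi
Total = 2176 + 2222 + 1.758×10^5 = 1.8019×10^5 psi

180000 psi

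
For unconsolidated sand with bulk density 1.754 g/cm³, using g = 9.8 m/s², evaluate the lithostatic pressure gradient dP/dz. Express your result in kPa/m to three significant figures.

dP/dz = ρg = 1754 kg/m³ × 9.8 m/s² = 17189 Pa/m
= 17189 Pa/m × (1 kPa/m / 1000.0 Pa/m) = 17.189 kPa/m

17.2 kPa/m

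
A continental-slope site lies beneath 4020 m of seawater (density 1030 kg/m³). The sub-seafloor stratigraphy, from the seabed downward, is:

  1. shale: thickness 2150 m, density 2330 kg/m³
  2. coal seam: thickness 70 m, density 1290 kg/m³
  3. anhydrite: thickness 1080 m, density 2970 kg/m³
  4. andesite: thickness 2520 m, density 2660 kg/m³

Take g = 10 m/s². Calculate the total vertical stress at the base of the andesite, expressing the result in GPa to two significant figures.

0.19 GPa

seawater: 1030 kg/m³ × 10 m/s² × 4020 m = 4.141×10^7 Pa = 0.04141 GPa
shale: 2330 kg/m³ × 10 m/s² × 2150 m = 5.010×10^7 Pa = 0.05010 GPa
coal seam: 1290 kg/m³ × 10 m/s² × 70 m = 9.030×10^5 Pa = 9.030×10^-4 GPa
anhydrite: 2970 kg/m³ × 10 m/s² × 1080 m = 3.208×10^7 Pa = 0.03208 GPa
andesite: 2660 kg/m³ × 10 m/s² × 2520 m = 6.703×10^7 Pa = 0.06703 GPa
Total = 0.04141 + 0.05010 + 9.030×10^-4 + 0.03208 + 0.06703 = 0.19151 GPa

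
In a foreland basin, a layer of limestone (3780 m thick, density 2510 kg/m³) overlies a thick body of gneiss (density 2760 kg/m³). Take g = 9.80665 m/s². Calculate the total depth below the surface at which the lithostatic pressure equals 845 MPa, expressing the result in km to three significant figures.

31.6 km

Pressure at base of upper layers: 2510×9.80665×3780 = 9.304×10^7 Pa = 93.04 MPa
Remaining pressure to be supplied by gneiss: 8.450×10^8 − 9.304×10^7 = 7.520×10^8 Pa
Additional depth in gneiss = 7.520×10^8 Pa / (2760 kg/m³ × 9.80665 m/s²) = 27782 m
Total depth = 3780 m + 27782 m = 31562 m
= 31.562 km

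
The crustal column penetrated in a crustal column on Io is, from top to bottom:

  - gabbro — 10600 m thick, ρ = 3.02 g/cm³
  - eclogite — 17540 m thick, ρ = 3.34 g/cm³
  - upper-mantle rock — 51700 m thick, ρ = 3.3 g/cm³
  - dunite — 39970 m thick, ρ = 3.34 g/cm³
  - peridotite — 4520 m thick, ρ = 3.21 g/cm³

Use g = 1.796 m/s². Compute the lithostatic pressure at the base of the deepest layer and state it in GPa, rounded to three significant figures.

gabbro: 3020 kg/m³ × 1.796 m/s² × 10600 m = 5.749×10^7 Pa = 0.05749 GPa
eclogite: 3340 kg/m³ × 1.796 m/s² × 17540 m = 1.052×10^8 Pa = 0.1052 GPa
upper-mantle rock: 3300 kg/m³ × 1.796 m/s² × 51700 m = 3.064×10^8 Pa = 0.3064 GPa
dunite: 3340 kg/m³ × 1.796 m/s² × 39970 m = 2.398×10^8 Pa = 0.2398 GPa
peridotite: 3210 kg/m³ × 1.796 m/s² × 4520 m = 2.606×10^7 Pa = 0.02606 GPa
Total = 0.05749 + 0.1052 + 0.3064 + 0.2398 + 0.02606 = 0.73495 GPa

0.735 GPa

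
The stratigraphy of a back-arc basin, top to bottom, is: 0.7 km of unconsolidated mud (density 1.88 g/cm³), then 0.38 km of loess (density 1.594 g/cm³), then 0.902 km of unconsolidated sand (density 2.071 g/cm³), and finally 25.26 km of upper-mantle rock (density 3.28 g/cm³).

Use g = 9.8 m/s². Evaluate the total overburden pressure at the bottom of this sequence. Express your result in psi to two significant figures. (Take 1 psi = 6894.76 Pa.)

120000 psi

unconsolidated mud: 1880 kg/m³ × 9.8 m/s² × 700 m = 1.290×10^7 Pa = 1871 psi
loess: 1594 kg/m³ × 9.8 m/s² × 380 m = 5.936×10^6 Pa = 861.0 psi
unconsolidated sand: 2071 kg/m³ × 9.8 m/s² × 902 m = 1.831×10^7 Pa = 2655 psi
upper-mantle rock: 3280 kg/m³ × 9.8 m/s² × 25260 m = 8.120×10^8 Pa = 1.178×10^5 psi
Total = 1871 + 861.0 + 2655 + 1.178×10^5 = 1.2315×10^5 psi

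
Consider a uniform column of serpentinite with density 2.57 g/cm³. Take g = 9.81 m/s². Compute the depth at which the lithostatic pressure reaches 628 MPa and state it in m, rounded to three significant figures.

24900 m

h = P/(ρg) = 628 MPa / (2570 kg/m³ × 9.81 m/s²) = 6.280×10^8 Pa / 25212 Pa/m = 24909 m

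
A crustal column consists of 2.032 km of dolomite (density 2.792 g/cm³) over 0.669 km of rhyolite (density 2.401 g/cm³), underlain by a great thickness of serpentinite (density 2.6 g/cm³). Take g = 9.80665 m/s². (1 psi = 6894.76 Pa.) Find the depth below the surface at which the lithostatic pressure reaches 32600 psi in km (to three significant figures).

8.72 km

Pressure at base of upper layers: 2792×9.80665×2032 + 2401×9.80665×669 = 7.139×10^7 Pa = 10354 psi
Remaining pressure to be supplied by serpentinite: 2.248×10^8 − 7.139×10^7 = 1.534×10^8 Pa
Additional depth in serpentinite = 1.534×10^8 Pa / (2600 kg/m³ × 9.80665 m/s²) = 6015.6 m
Total depth = 2701 m + 6015.6 m = 8716.6 m
= 8.7166 km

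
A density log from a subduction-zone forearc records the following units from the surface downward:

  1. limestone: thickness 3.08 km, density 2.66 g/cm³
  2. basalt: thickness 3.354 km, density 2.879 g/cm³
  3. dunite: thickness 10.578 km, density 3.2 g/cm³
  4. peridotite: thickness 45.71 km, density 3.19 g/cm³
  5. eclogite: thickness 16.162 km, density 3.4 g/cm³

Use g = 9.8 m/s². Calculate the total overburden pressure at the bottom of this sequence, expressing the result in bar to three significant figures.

24700 bar

limestone: 2660 kg/m³ × 9.8 m/s² × 3080 m = 8.029×10^7 Pa = 802.9 bar
basalt: 2879 kg/m³ × 9.8 m/s² × 3354 m = 9.463×10^7 Pa = 946.3 bar
dunite: 3200 kg/m³ × 9.8 m/s² × 10578 m = 3.317×10^8 Pa = 3317 bar
peridotite: 3190 kg/m³ × 9.8 m/s² × 45710 m = 1.429×10^9 Pa = 14290 bar
eclogite: 3400 kg/m³ × 9.8 m/s² × 16162 m = 5.385×10^8 Pa = 5385 bar
Total = 802.9 + 946.3 + 3317 + 14290 + 5385 = 24741 bar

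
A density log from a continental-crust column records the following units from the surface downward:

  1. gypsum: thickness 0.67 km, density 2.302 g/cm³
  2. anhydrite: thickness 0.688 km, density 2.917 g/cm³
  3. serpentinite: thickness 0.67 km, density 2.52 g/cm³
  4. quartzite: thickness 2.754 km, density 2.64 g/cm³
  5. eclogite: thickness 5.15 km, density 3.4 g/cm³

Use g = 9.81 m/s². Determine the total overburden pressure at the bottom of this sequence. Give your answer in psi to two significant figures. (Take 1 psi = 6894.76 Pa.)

gypsum: 2302 kg/m³ × 9.81 m/s² × 670 m = 1.513×10^7 Pa = 2194 psi
anhydrite: 2917 kg/m³ × 9.81 m/s² × 688 m = 1.969×10^7 Pa = 2855 psi
serpentinite: 2520 kg/m³ × 9.81 m/s² × 670 m = 1.656×10^7 Pa = 2402 psi
quartzite: 2640 kg/m³ × 9.81 m/s² × 2754 m = 7.132×10^7 Pa = 10345 psi
eclogite: 3400 kg/m³ × 9.81 m/s² × 5150 m = 1.718×10^8 Pa = 24914 psi
Total = 2194 + 2855 + 2402 + 10345 + 24914 = 42710 psi

43000 psi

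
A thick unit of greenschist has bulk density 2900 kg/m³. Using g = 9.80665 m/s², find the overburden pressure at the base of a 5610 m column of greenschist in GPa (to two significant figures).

greenschist: 2900 kg/m³ × 9.80665 m/s² × 5610 m = 1.595×10^8 Pa = 0.1595 GPa

0.16 GPa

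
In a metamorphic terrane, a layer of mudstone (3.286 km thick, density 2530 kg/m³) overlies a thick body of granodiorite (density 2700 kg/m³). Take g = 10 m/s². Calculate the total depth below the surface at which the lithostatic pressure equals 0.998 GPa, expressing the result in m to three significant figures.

Pressure at base of upper layers: 2530×10×3286 = 8.314×10^7 Pa = 0.08314 GPa
Remaining pressure to be supplied by granodiorite: 9.980×10^8 − 8.314×10^7 = 9.149×10^8 Pa
Additional depth in granodiorite = 9.149×10^8 Pa / (2700 kg/m³ × 10 m/s²) = 33884 m
Total depth = 3286 m + 33884 m = 37170 m

37200 m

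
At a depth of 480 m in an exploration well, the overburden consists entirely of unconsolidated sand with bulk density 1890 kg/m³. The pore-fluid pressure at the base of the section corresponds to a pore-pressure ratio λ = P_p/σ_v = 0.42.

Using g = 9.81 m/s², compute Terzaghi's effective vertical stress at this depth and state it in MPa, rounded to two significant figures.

5.2 MPa

Overburden (lithostatic) stress σ_v:
unconsolidated sand: 1890 kg/m³ × 9.81 m/s² × 480 m = 8.900×10^6 Pa = 8.900 MPa
Pore pressure P_p = λ·σ_v = 0.42 × 8.900 MPa = 3.738 MPa
Effective stress σ' = σ_v − P_p = 8.900 − 3.738 = 5.1618 MPa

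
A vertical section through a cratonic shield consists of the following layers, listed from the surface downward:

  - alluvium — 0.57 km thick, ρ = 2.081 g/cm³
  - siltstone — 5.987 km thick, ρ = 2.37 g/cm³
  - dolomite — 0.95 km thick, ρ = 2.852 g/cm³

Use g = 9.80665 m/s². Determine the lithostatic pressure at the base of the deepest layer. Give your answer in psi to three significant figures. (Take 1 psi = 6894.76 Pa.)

25700 psi

alluvium: 2081 kg/m³ × 9.80665 m/s² × 570 m = 1.163×10^7 Pa = 1687 psi
siltstone: 2370 kg/m³ × 9.80665 m/s² × 5987 m = 1.391×10^8 Pa = 20182 psi
dolomite: 2852 kg/m³ × 9.80665 m/s² × 950 m = 2.657×10^7 Pa = 3854 psi
Total = 1687 + 20182 + 3854 = 25723 psi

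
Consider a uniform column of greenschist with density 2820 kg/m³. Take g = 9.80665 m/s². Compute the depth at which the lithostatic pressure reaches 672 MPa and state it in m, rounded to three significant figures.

h = P/(ρg) = 672 MPa / (2820 kg/m³ × 9.80665 m/s²) = 6.720×10^8 Pa / 27655 Pa/m = 24300 m

24300 m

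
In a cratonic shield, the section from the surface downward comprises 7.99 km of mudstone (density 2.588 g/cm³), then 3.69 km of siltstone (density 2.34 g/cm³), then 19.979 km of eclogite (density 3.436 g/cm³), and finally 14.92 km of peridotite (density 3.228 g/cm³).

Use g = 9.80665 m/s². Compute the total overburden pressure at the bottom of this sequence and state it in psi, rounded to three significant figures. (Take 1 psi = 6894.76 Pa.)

mudstone: 2588 kg/m³ × 9.80665 m/s² × 7990 m = 2.028×10^8 Pa = 29411 psi
siltstone: 2340 kg/m³ × 9.80665 m/s² × 3690 m = 8.468×10^7 Pa = 12281 psi
eclogite: 3436 kg/m³ × 9.80665 m/s² × 19979 m = 6.732×10^8 Pa = 97640 psi
peridotite: 3228 kg/m³ × 9.80665 m/s² × 14920 m = 4.723×10^8 Pa = 68502 psi
Total = 29411 + 12281 + 97640 + 68502 = 2.0783×10^5 psi

208000 psi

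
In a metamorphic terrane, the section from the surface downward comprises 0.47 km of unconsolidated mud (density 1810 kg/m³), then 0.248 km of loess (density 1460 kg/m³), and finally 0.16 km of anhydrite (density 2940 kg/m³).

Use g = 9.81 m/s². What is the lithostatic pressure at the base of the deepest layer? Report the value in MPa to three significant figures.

16.5 MPa

unconsolidated mud: 1810 kg/m³ × 9.81 m/s² × 470 m = 8.345×10^6 Pa = 8.345 MPa
loess: 1460 kg/m³ × 9.81 m/s² × 248 m = 3.552×10^6 Pa = 3.552 MPa
anhydrite: 2940 kg/m³ × 9.81 m/s² × 160 m = 4.615×10^6 Pa = 4.615 MPa
Total = 8.345 + 3.552 + 4.615 = 16.512 MPa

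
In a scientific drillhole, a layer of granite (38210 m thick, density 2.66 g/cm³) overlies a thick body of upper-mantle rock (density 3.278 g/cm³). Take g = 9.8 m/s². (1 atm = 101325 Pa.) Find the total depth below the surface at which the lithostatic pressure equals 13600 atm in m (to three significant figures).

Pressure at base of upper layers: 2660×9.8×38210 = 9.961×10^8 Pa = 9830 atm
Remaining pressure to be supplied by upper-mantle rock: 1.378×10^9 − 9.961×10^8 = 3.820×10^8 Pa
Additional depth in upper-mantle rock = 3.820×10^8 Pa / (3278 kg/m³ × 9.8 m/s²) = 11890 m
Total depth = 38210 m + 11890 m = 50100 m

50100 m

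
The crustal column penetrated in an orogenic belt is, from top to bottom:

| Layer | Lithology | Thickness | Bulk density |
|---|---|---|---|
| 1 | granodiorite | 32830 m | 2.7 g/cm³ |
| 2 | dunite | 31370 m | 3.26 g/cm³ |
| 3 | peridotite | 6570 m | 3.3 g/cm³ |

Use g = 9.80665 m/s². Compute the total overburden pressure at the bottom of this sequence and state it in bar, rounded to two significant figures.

granodiorite: 2700 kg/m³ × 9.80665 m/s² × 32830 m = 8.693×10^8 Pa = 8693 bar
dunite: 3260 kg/m³ × 9.80665 m/s² × 31370 m = 1.003×10^9 Pa = 10029 bar
peridotite: 3300 kg/m³ × 9.80665 m/s² × 6570 m = 2.126×10^8 Pa = 2126 bar
Total = 8693 + 10029 + 2126 = 20848 bar

21000 bar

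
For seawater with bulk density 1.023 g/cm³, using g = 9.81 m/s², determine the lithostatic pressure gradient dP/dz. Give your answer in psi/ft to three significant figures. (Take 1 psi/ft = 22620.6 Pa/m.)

dP/dz = ρg = 1023 kg/m³ × 9.81 m/s² = 10036 Pa/m
= 10036 Pa/m × (1 psi/ft / 22621 Pa/m) = 0.44365 psi/ft

0.444 psi/ft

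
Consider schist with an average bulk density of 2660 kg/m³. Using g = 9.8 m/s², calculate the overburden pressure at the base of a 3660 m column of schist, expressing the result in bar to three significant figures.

schist: 2660 kg/m³ × 9.8 m/s² × 3660 m = 9.541×10^7 Pa = 954.1 bar

954 bar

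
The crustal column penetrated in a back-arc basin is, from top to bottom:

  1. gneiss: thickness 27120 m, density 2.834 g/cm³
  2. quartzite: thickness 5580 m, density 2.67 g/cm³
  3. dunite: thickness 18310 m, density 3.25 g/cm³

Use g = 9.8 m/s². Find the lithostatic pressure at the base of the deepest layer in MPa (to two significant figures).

gneiss: 2834 kg/m³ × 9.8 m/s² × 27120 m = 7.532×10^8 Pa = 753.2 MPa
quartzite: 2670 kg/m³ × 9.8 m/s² × 5580 m = 1.460×10^8 Pa = 146.0 MPa
dunite: 3250 kg/m³ × 9.8 m/s² × 18310 m = 5.832×10^8 Pa = 583.2 MPa
Total = 753.2 + 146.0 + 583.2 = 1482.4 MPa

1500 MPa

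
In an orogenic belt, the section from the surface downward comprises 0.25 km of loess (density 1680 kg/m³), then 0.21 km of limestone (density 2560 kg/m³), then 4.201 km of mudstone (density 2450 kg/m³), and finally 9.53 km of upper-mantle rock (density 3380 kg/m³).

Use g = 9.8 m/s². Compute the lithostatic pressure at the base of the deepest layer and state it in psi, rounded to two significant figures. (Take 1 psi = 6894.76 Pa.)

loess: 1680 kg/m³ × 9.8 m/s² × 250 m = 4.116×10^6 Pa = 597.0 psi
limestone: 2560 kg/m³ × 9.8 m/s² × 210 m = 5.268×10^6 Pa = 764.1 psi
mudstone: 2450 kg/m³ × 9.8 m/s² × 4201 m = 1.009×10^8 Pa = 14629 psi
upper-mantle rock: 3380 kg/m³ × 9.8 m/s² × 9530 m = 3.157×10^8 Pa = 45784 psi
Total = 597.0 + 764.1 + 14629 + 45784 = 61775 psi

62000 psi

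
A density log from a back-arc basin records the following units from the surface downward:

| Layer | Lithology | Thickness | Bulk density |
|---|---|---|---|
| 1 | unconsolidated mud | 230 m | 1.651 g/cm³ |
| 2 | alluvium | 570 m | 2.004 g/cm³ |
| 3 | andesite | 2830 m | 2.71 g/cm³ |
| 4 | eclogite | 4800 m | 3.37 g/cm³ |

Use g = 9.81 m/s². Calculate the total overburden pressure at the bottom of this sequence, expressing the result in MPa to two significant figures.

250 MPa

unconsolidated mud: 1651 kg/m³ × 9.81 m/s² × 230 m = 3.725×10^6 Pa = 3.725 MPa
alluvium: 2004 kg/m³ × 9.81 m/s² × 570 m = 1.121×10^7 Pa = 11.21 MPa
andesite: 2710 kg/m³ × 9.81 m/s² × 2830 m = 7.524×10^7 Pa = 75.24 MPa
eclogite: 3370 kg/m³ × 9.81 m/s² × 4800 m = 1.587×10^8 Pa = 158.7 MPa
Total = 3.725 + 11.21 + 75.24 + 158.7 = 248.85 MPa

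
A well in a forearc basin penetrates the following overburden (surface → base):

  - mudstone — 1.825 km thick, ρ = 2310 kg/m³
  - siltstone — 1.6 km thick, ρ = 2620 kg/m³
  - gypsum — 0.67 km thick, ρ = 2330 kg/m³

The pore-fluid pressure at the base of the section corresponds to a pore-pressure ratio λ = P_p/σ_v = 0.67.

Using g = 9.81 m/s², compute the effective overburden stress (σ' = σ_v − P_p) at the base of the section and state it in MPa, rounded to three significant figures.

Overburden (lithostatic) stress σ_v:
mudstone: 2310 kg/m³ × 9.81 m/s² × 1825 m = 4.136×10^7 Pa = 41.36 MPa
siltstone: 2620 kg/m³ × 9.81 m/s² × 1600 m = 4.112×10^7 Pa = 41.12 MPa
gypsum: 2330 kg/m³ × 9.81 m/s² × 670 m = 1.531×10^7 Pa = 15.31 MPa
Total = 41.36 + 41.12 + 15.31 = 97.794 MPa
Pore pressure P_p = λ·σ_v = 0.67 × 97.79 MPa = 65.52 MPa
Effective stress σ' = σ_v − P_p = 97.79 − 65.52 = 32.272 MPa

32.3 MPa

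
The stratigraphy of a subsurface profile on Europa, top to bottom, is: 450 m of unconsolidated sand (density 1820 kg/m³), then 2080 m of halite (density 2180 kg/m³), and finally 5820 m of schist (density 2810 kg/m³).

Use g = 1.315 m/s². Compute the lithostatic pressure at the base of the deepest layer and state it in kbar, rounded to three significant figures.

unconsolidated sand: 1820 kg/m³ × 1.315 m/s² × 450 m = 1.077×10^6 Pa = 0.01077 kbar
halite: 2180 kg/m³ × 1.315 m/s² × 2080 m = 5.963×10^6 Pa = 0.05963 kbar
schist: 2810 kg/m³ × 1.315 m/s² × 5820 m = 2.151×10^7 Pa = 0.2151 kbar
Total = 0.01077 + 0.05963 + 0.2151 = 0.28545 kbar

0.285 kbar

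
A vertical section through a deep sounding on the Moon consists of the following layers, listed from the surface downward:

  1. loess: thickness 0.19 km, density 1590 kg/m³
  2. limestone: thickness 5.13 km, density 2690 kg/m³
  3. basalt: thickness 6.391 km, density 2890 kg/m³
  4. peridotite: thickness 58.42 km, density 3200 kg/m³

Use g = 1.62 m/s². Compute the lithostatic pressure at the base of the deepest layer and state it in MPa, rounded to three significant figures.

loess: 1590 kg/m³ × 1.62 m/s² × 190 m = 4.894×10^5 Pa = 0.4894 MPa
limestone: 2690 kg/m³ × 1.62 m/s² × 5130 m = 2.236×10^7 Pa = 22.36 MPa
basalt: 2890 kg/m³ × 1.62 m/s² × 6391 m = 2.992×10^7 Pa = 29.92 MPa
peridotite: 3200 kg/m³ × 1.62 m/s² × 58420 m = 3.028×10^8 Pa = 302.8 MPa
Total = 0.4894 + 22.36 + 29.92 + 302.8 = 355.62 MPa

356 MPa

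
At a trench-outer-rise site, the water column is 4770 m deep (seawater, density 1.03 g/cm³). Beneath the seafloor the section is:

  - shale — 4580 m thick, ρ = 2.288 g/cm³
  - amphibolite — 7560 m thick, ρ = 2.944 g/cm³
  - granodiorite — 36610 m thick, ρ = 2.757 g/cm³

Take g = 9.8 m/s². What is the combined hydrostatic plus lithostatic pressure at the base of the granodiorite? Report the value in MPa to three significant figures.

1360 MPa

seawater: 1030 kg/m³ × 9.8 m/s² × 4770 m = 4.815×10^7 Pa = 48.15 MPa
shale: 2288 kg/m³ × 9.8 m/s² × 4580 m = 1.027×10^8 Pa = 102.7 MPa
amphibolite: 2944 kg/m³ × 9.8 m/s² × 7560 m = 2.181×10^8 Pa = 218.1 MPa
granodiorite: 2757 kg/m³ × 9.8 m/s² × 36610 m = 9.892×10^8 Pa = 989.2 MPa
Total = 48.15 + 102.7 + 218.1 + 989.2 = 1358.1 MPa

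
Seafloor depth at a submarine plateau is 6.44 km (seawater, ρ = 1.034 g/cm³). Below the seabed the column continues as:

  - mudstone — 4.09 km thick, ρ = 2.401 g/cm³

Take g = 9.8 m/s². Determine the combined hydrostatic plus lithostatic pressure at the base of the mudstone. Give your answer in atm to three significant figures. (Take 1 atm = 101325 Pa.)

1590 atm

seawater: 1034 kg/m³ × 9.8 m/s² × 6440 m = 6.526×10^7 Pa = 644.0 atm
mudstone: 2401 kg/m³ × 9.8 m/s² × 4090 m = 9.624×10^7 Pa = 949.8 atm
Total = 644.0 + 949.8 = 1593.8 atm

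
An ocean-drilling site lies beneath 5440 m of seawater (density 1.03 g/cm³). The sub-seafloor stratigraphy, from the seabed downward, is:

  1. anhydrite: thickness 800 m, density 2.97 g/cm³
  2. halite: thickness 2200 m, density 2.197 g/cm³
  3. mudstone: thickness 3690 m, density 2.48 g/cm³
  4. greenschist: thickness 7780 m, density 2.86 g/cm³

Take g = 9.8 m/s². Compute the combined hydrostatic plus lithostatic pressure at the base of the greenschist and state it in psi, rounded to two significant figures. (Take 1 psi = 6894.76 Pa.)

seawater: 1030 kg/m³ × 9.8 m/s² × 5440 m = 5.491×10^7 Pa = 7964 psi
anhydrite: 2970 kg/m³ × 9.8 m/s² × 800 m = 2.328×10^7 Pa = 3377 psi
halite: 2197 kg/m³ × 9.8 m/s² × 2200 m = 4.737×10^7 Pa = 6870 psi
mudstone: 2480 kg/m³ × 9.8 m/s² × 3690 m = 8.968×10^7 Pa = 13007 psi
greenschist: 2860 kg/m³ × 9.8 m/s² × 7780 m = 2.181×10^8 Pa = 31627 psi
Total = 7964 + 3377 + 6870 + 13007 + 31627 = 62845 psi

63000 psi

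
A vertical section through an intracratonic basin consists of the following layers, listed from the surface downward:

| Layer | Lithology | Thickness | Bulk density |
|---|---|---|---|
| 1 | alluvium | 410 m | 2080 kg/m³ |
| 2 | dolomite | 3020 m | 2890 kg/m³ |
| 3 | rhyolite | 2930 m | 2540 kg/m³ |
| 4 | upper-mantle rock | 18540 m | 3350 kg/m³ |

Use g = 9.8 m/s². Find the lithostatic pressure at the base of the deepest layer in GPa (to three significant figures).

0.775 GPa

alluvium: 2080 kg/m³ × 9.8 m/s² × 410 m = 8.357×10^6 Pa = 8.357×10^-3 GPa
dolomite: 2890 kg/m³ × 9.8 m/s² × 3020 m = 8.553×10^7 Pa = 0.08553 GPa
rhyolite: 2540 kg/m³ × 9.8 m/s² × 2930 m = 7.293×10^7 Pa = 0.07293 GPa
upper-mantle rock: 3350 kg/m³ × 9.8 m/s² × 18540 m = 6.087×10^8 Pa = 0.6087 GPa
Total = 8.357×10^-3 + 0.08553 + 0.07293 + 0.6087 = 0.77549 GPa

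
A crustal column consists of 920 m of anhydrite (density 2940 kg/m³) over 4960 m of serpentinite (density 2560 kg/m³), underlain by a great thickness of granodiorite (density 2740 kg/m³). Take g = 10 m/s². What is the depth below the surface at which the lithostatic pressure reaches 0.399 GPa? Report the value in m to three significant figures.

14800 m

Pressure at base of upper layers: 2940×10×920 + 2560×10×4960 = 1.540×10^8 Pa = 0.1540 GPa
Remaining pressure to be supplied by granodiorite: 3.990×10^8 − 1.540×10^8 = 2.450×10^8 Pa
Additional depth in granodiorite = 2.450×10^8 Pa / (2740 kg/m³ × 10 m/s²) = 8940.7 m
Total depth = 5880 m + 8940.7 m = 14821 m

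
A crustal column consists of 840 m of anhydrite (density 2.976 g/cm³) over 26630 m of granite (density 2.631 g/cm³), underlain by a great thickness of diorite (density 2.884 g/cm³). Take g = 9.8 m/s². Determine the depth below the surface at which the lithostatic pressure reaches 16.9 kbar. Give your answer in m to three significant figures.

62100 m

Pressure at base of upper layers: 2976×9.8×840 + 2631×9.8×26630 = 7.111×10^8 Pa = 7.111 kbar
Remaining pressure to be supplied by diorite: 1.690×10^9 − 7.111×10^8 = 9.789×10^8 Pa
Additional depth in diorite = 9.789×10^8 Pa / (2884 kg/m³ × 9.8 m/s²) = 34634 m
Total depth = 27470 m + 34634 m = 62104 m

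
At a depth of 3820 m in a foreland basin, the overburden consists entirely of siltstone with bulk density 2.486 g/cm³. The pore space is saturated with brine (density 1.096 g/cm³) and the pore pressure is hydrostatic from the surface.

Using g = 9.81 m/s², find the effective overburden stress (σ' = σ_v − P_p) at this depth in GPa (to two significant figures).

Overburden (lithostatic) stress σ_v:
siltstone: 2486 kg/m³ × 9.81 m/s² × 3820 m = 9.316×10^7 Pa = 93.16 MPa
Pore pressure P_p = 1096 kg/m³ × 9.81 m/s² × 3820 m = 4.107×10^7 Pa = 41.07 MPa
Effective stress σ' = σ_v − P_p = 93.16 − 41.07 = 52.089 MPa = 0.052089 GPa

0.052 GPa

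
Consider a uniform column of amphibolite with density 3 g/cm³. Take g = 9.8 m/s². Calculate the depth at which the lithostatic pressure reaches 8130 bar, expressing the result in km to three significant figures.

27.7 km

h = P/(ρg) = 8130 bar / (3000 kg/m³ × 9.8 m/s²) = 8.130×10^8 Pa / 29400 Pa/m = 27653 m
= 27.653 km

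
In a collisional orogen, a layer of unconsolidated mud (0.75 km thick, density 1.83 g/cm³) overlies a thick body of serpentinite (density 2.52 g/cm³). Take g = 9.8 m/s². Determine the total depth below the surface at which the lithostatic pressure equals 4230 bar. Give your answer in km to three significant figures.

17.3 km

Pressure at base of upper layers: 1830×9.8×750 = 1.345×10^7 Pa = 134.5 bar
Remaining pressure to be supplied by serpentinite: 4.230×10^8 − 1.345×10^7 = 4.095×10^8 Pa
Additional depth in serpentinite = 4.095×10^8 Pa / (2520 kg/m³ × 9.8 m/s²) = 16584 m
Total depth = 750 m + 16584 m = 17334 m
= 17.334 km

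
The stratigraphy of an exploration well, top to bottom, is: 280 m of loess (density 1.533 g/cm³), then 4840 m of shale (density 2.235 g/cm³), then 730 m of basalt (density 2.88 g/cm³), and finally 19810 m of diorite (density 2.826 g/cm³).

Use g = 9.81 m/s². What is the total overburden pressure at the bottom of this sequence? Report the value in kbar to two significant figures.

loess: 1533 kg/m³ × 9.81 m/s² × 280 m = 4.211×10^6 Pa = 0.04211 kbar
shale: 2235 kg/m³ × 9.81 m/s² × 4840 m = 1.061×10^8 Pa = 1.061 kbar
basalt: 2880 kg/m³ × 9.81 m/s² × 730 m = 2.062×10^7 Pa = 0.2062 kbar
diorite: 2826 kg/m³ × 9.81 m/s² × 19810 m = 5.492×10^8 Pa = 5.492 kbar
Total = 0.04211 + 1.061 + 0.2062 + 5.492 = 6.8015 kbar

6.8 kbar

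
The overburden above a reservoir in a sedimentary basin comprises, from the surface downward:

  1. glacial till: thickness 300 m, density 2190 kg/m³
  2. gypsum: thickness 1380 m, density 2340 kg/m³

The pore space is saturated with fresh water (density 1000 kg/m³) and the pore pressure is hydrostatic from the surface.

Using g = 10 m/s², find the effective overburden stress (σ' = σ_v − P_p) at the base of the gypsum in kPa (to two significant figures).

Overburden (lithostatic) stress σ_v:
glacial till: 2190 kg/m³ × 10 m/s² × 300 m = 6.570×10^6 Pa = 6.570 MPa
gypsum: 2340 kg/m³ × 10 m/s² × 1380 m = 3.229×10^7 Pa = 32.29 MPa
Total = 6.570 + 32.29 = 38.862 MPa
Pore pressure P_p = 1000 kg/m³ × 10 m/s² × 1680 m = 1.680×10^7 Pa = 16.80 MPa
Effective stress σ' = σ_v − P_p = 38.86 − 16.80 = 22.062 MPa = 22062 kPa

22000 kPa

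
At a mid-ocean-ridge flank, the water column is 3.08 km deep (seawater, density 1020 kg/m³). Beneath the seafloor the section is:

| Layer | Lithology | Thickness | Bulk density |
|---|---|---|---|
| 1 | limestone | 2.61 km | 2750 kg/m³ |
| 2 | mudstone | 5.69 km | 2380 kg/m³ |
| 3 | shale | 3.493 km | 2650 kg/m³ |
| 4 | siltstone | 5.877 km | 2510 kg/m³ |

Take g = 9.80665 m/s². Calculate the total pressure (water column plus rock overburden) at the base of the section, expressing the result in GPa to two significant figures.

0.47 GPa

seawater: 1020 kg/m³ × 9.80665 m/s² × 3080 m = 3.081×10^7 Pa = 0.03081 GPa
limestone: 2750 kg/m³ × 9.80665 m/s² × 2610 m = 7.039×10^7 Pa = 0.07039 GPa
mudstone: 2380 kg/m³ × 9.80665 m/s² × 5690 m = 1.328×10^8 Pa = 0.1328 GPa
shale: 2650 kg/m³ × 9.80665 m/s² × 3493 m = 9.077×10^7 Pa = 0.09077 GPa
siltstone: 2510 kg/m³ × 9.80665 m/s² × 5877 m = 1.447×10^8 Pa = 0.1447 GPa
Total = 0.03081 + 0.07039 + 0.1328 + 0.09077 + 0.1447 = 0.46943 GPa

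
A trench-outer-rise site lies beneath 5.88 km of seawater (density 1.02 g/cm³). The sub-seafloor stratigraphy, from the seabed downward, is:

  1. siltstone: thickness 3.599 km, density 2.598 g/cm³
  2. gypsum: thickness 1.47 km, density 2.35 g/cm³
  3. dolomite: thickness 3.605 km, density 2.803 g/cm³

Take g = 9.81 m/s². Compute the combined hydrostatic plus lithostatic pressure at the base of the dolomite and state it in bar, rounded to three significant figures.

seawater: 1020 kg/m³ × 9.81 m/s² × 5880 m = 5.884×10^7 Pa = 588.4 bar
siltstone: 2598 kg/m³ × 9.81 m/s² × 3599 m = 9.173×10^7 Pa = 917.3 bar
gypsum: 2350 kg/m³ × 9.81 m/s² × 1470 m = 3.389×10^7 Pa = 338.9 bar
dolomite: 2803 kg/m³ × 9.81 m/s² × 3605 m = 9.913×10^7 Pa = 991.3 bar
Total = 588.4 + 917.3 + 338.9 + 991.3 = 2835.8 bar

2840 bar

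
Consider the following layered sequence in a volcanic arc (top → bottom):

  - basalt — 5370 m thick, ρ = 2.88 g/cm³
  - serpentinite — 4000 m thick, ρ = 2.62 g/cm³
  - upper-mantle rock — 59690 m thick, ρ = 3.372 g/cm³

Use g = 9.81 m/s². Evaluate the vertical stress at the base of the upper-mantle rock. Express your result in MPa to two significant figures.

2200 MPa

basalt: 2880 kg/m³ × 9.81 m/s² × 5370 m = 1.517×10^8 Pa = 151.7 MPa
serpentinite: 2620 kg/m³ × 9.81 m/s² × 4000 m = 1.028×10^8 Pa = 102.8 MPa
upper-mantle rock: 3372 kg/m³ × 9.81 m/s² × 59690 m = 1.975×10^9 Pa = 1975 MPa
Total = 151.7 + 102.8 + 1975 = 2229.0 MPa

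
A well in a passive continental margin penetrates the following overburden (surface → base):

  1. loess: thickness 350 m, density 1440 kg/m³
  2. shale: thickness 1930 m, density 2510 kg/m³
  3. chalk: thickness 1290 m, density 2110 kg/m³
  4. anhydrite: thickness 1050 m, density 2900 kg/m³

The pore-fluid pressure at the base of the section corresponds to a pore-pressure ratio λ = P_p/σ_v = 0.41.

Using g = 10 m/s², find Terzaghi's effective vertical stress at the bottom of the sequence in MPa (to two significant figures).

66 MPa

Overburden (lithostatic) stress σ_v:
loess: 1440 kg/m³ × 10 m/s² × 350 m = 5.040×10^6 Pa = 5.040 MPa
shale: 2510 kg/m³ × 10 m/s² × 1930 m = 4.844×10^7 Pa = 48.44 MPa
chalk: 2110 kg/m³ × 10 m/s² × 1290 m = 2.722×10^7 Pa = 27.22 MPa
anhydrite: 2900 kg/m³ × 10 m/s² × 1050 m = 3.045×10^7 Pa = 30.45 MPa
Total = 5.040 + 48.44 + 27.22 + 30.45 = 111.15 MPa
Pore pressure P_p = λ·σ_v = 0.41 × 111.2 MPa = 45.57 MPa
Effective stress σ' = σ_v − P_p = 111.2 − 45.57 = 65.580 MPa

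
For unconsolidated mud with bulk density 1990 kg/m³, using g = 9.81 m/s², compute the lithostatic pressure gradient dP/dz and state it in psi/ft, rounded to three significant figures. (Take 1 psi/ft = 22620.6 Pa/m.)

0.863 psi/ft

dP/dz = ρg = 1990 kg/m³ × 9.81 m/s² = 19522 Pa/m
= 19522 Pa/m × (1 psi/ft / 22621 Pa/m) = 0.86301 psi/ft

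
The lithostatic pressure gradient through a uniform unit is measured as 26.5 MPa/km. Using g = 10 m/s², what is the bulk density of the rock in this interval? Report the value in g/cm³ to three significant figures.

2.65 g/cm³

ρ = (dP/dz)/g = 26.5 MPa/km / 10 m/s² = 26500 Pa/m / 10 m/s² = 2650.0 kg/m³
= 2.650 g/cm³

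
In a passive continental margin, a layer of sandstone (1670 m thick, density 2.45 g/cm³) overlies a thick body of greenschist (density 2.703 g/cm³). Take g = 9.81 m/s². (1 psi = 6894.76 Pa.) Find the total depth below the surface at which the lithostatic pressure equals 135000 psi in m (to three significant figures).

35300 m

Pressure at base of upper layers: 2450×9.81×1670 = 4.014×10^7 Pa = 5821 psi
Remaining pressure to be supplied by greenschist: 9.308×10^8 − 4.014×10^7 = 8.907×10^8 Pa
Additional depth in greenschist = 8.907×10^8 Pa / (2703 kg/m³ × 9.81 m/s²) = 33589 m
Total depth = 1670 m + 33589 m = 35259 m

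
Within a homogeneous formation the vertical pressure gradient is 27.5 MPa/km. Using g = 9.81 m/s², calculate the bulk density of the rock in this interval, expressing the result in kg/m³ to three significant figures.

2800 kg/m³

ρ = (dP/dz)/g = 27.5 MPa/km / 9.81 m/s² = 27500 Pa/m / 9.81 m/s² = 2803.3 kg/m³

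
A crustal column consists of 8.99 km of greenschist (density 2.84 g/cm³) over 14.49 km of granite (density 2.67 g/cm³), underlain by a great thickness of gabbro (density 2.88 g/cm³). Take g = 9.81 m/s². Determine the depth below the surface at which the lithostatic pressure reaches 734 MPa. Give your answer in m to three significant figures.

27200 m

Pressure at base of upper layers: 2840×9.81×8990 + 2670×9.81×14490 = 6.300×10^8 Pa = 630.0 MPa
Remaining pressure to be supplied by gabbro: 7.340×10^8 − 6.300×10^8 = 1.040×10^8 Pa
Additional depth in gabbro = 1.040×10^8 Pa / (2880 kg/m³ × 9.81 m/s²) = 3681.1 m
Total depth = 23480 m + 3681.1 m = 27161 m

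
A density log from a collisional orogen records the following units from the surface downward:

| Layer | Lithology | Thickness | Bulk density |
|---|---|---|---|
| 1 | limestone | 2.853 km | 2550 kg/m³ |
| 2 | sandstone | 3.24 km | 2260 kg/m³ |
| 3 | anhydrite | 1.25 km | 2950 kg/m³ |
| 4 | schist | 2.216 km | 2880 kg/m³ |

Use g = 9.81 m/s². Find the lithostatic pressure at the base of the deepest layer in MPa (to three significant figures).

limestone: 2550 kg/m³ × 9.81 m/s² × 2853 m = 7.137×10^7 Pa = 71.37 MPa
sandstone: 2260 kg/m³ × 9.81 m/s² × 3240 m = 7.183×10^7 Pa = 71.83 MPa
anhydrite: 2950 kg/m³ × 9.81 m/s² × 1250 m = 3.617×10^7 Pa = 36.17 MPa
schist: 2880 kg/m³ × 9.81 m/s² × 2216 m = 6.261×10^7 Pa = 62.61 MPa
Total = 71.37 + 71.83 + 36.17 + 62.61 = 241.98 MPa

242 MPa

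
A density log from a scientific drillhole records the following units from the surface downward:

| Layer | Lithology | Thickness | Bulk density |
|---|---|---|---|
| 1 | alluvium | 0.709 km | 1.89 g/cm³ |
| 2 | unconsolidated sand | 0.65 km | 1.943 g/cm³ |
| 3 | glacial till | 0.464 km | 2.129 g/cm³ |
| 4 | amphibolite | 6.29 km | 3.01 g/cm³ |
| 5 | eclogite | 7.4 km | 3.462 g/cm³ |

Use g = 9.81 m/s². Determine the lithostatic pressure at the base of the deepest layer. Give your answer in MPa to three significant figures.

472 MPa

alluvium: 1890 kg/m³ × 9.81 m/s² × 709 m = 1.315×10^7 Pa = 13.15 MPa
unconsolidated sand: 1943 kg/m³ × 9.81 m/s² × 650 m = 1.239×10^7 Pa = 12.39 MPa
glacial till: 2129 kg/m³ × 9.81 m/s² × 464 m = 9.691×10^6 Pa = 9.691 MPa
amphibolite: 3010 kg/m³ × 9.81 m/s² × 6290 m = 1.857×10^8 Pa = 185.7 MPa
eclogite: 3462 kg/m³ × 9.81 m/s² × 7400 m = 2.513×10^8 Pa = 251.3 MPa
Total = 13.15 + 12.39 + 9.691 + 185.7 + 251.3 = 472.28 MPa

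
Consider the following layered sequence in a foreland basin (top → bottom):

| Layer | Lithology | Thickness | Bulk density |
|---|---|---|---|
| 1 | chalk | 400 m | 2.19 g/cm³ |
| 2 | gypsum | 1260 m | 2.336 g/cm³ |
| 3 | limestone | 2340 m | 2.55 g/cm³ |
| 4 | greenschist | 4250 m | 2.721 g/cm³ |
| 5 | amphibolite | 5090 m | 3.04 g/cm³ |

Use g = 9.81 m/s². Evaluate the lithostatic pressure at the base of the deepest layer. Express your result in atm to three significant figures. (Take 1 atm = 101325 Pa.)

3570 atm

chalk: 2190 kg/m³ × 9.81 m/s² × 400 m = 8.594×10^6 Pa = 84.81 atm
gypsum: 2336 kg/m³ × 9.81 m/s² × 1260 m = 2.887×10^7 Pa = 285.0 atm
limestone: 2550 kg/m³ × 9.81 m/s² × 2340 m = 5.854×10^7 Pa = 577.7 atm
greenschist: 2721 kg/m³ × 9.81 m/s² × 4250 m = 1.134×10^8 Pa = 1120 atm
amphibolite: 3040 kg/m³ × 9.81 m/s² × 5090 m = 1.518×10^8 Pa = 1498 atm
Total = 84.81 + 285.0 + 577.7 + 1120 + 1498 = 3565.2 atm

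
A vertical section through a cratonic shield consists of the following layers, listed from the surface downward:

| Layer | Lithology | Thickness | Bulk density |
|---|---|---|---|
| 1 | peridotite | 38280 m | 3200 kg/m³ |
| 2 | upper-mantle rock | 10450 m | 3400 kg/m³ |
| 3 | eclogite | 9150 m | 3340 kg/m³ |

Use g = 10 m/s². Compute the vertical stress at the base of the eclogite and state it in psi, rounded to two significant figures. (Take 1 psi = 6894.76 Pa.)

270000 psi

peridotite: 3200 kg/m³ × 10 m/s² × 38280 m = 1.225×10^9 Pa = 1.777×10^5 psi
upper-mantle rock: 3400 kg/m³ × 10 m/s² × 10450 m = 3.553×10^8 Pa = 51532 psi
eclogite: 3340 kg/m³ × 10 m/s² × 9150 m = 3.056×10^8 Pa = 44325 psi
Total = 1.777×10^5 + 51532 + 44325 = 2.7352×10^5 psi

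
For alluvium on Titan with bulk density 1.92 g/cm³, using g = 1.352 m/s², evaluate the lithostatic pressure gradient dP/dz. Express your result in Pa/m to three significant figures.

dP/dz = ρg = 1920 kg/m³ × 1.352 m/s² = 2595.8 Pa/m

2600 Pa/m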